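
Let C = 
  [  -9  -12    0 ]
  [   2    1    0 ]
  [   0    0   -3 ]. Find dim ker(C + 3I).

C + 3I = [[-6, -12, 0], [2, 4, 0], [0, 0, 0]].
This matrix has rank 1, so its null space has dimension 3 − 1 = 2.

2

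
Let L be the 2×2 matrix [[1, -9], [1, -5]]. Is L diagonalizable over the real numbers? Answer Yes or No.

No

Characteristic polynomial: p(s) = s^2 + 4s + 4 = (s + 2)^2.
s = -2 has algebraic multiplicity 2; rank(L + 2I) = 1, so geometric multiplicity = 1.
Geometric multiplicity < algebraic multiplicity, so L is not diagonalizable.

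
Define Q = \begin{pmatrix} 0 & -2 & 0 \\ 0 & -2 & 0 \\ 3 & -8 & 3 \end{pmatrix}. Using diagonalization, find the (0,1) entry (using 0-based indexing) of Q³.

Characteristic polynomial: t^3 - t^2 - 6t = t(t - 3)(t + 2), so the eigenvalues are -2, 0, 3.
t=0: eigenvector (1, 0, -1).
t=-2: eigenvector (1, 1, 1).
t=3: eigenvector (0, 0, 1).
P = [[1, 1, 0], [0, 1, 0], [-1, 1, 1]], D = diag(0, -2, 3), P⁻¹ = [[1, -1, 0], [0, 1, 0], [1, -2, 1]].
Q³ = P·diag(0, -8, 27)·P⁻¹ = [[0, -8, 0], [0, -8, 0], [27, -62, 27]].
The requested entry is -8.

-8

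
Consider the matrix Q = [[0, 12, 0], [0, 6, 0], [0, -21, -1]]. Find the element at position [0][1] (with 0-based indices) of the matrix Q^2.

Characteristic polynomial: s^3 - 5s^2 - 6s = s(s - 6)(s + 1), so the eigenvalues are -1, 0, 6.
s=6: eigenvector (2, 1, -3).
s=0: eigenvector (1, 0, 0).
s=-1: eigenvector (0, 0, 1).
P = [[2, 1, 0], [1, 0, 0], [-3, 0, 1]], D = diag(6, 0, -1), P⁻¹ = [[0, 1, 0], [1, -2, 0], [0, 3, 1]].
Q² = P·diag(36, 0, 1)·P⁻¹ = [[0, 72, 0], [0, 36, 0], [0, -105, 1]].
The requested entry is 72.

72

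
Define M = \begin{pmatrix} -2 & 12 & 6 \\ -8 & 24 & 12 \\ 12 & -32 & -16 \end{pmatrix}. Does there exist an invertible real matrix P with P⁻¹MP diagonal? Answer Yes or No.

Characteristic polynomial: p(r) = r^3 - 6r^2 + 8r = r(r - 4)(r - 2).
All 3 eigenvalues are distinct, so M is diagonalizable.

Yes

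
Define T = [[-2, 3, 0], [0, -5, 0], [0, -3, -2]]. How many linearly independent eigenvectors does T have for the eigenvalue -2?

2

T + 2I = [[0, 3, 0], [0, -3, 0], [0, -3, 0]].
This matrix has rank 1, so its null space has dimension 3 − 1 = 2.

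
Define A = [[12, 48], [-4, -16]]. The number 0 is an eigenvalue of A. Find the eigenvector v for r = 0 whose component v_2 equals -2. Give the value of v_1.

A = [[12, 48], [-4, -16]].
Solving (A)v = 0 gives the eigenspace spanned by (8, -2).
With v_2 = -2, v = (8, -2), so v_1 = 8.

8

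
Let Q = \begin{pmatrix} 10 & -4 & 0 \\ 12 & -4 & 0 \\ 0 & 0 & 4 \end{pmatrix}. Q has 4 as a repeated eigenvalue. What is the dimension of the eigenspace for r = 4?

2

Q − 4I = [[6, -4, 0], [12, -8, 0], [0, 0, 0]].
This matrix has rank 1, so its null space has dimension 3 − 1 = 2.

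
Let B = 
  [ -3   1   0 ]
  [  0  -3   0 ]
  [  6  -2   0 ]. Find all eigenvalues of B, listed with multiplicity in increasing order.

Characteristic polynomial: p(s) = s^3 + 6s^2 + 9s = s(s + 3)^2.
Roots (with multiplicity): -3, -3, 0.

-3, -3, 0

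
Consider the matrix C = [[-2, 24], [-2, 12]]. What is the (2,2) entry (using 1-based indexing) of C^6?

Characteristic polynomial: s^2 - 10s + 24 = (s - 6)(s - 4), so the eigenvalues are 4, 6.
s=4: eigenvector (4, 1).
s=6: eigenvector (3, 1).
P = [[4, 3], [1, 1]], D = diag(4, 6), P⁻¹ = [[1, -3], [-1, 4]].
C⁶ = P·diag(4096, 46656)·P⁻¹ = [[-123584, 510720], [-42560, 174336]].
The requested entry is 174336.

174336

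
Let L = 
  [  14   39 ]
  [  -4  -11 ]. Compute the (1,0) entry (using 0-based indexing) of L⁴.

-60

Characteristic polynomial: t^2 - 3t + 2 = (t - 2)(t - 1), so the eigenvalues are 1, 2.
t=1: eigenvector (-3, 1).
t=2: eigenvector (13, -4).
P = [[-3, 13], [1, -4]], D = diag(1, 2), P⁻¹ = [[4, 13], [1, 3]].
L⁴ = P·diag(1, 16)·P⁻¹ = [[196, 585], [-60, -179]].
The requested entry is -60.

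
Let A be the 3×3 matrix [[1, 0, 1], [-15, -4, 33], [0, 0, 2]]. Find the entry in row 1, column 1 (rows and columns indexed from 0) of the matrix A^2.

Characteristic polynomial: t^3 + t^2 - 10t + 8 = (t - 2)(t - 1)(t + 4), so the eigenvalues are -4, 1, 2.
t=1: eigenvector (1, -3, 0).
t=-4: eigenvector (0, 1, 0).
t=2: eigenvector (1, 3, 1).
P = [[1, 0, 1], [-3, 1, 3], [0, 0, 1]], D = diag(1, -4, 2), P⁻¹ = [[1, 0, -1], [3, 1, -6], [0, 0, 1]].
A² = P·diag(1, 16, 4)·P⁻¹ = [[1, 0, 3], [45, 16, -81], [0, 0, 4]].
The requested entry is 16.

16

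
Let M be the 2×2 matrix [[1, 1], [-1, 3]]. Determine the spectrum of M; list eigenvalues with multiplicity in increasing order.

2, 2

Characteristic polynomial: p(t) = t^2 - 4t + 4 = (t - 2)^2.
Roots (with multiplicity): 2, 2.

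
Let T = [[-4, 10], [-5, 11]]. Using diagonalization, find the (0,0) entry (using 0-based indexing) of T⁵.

-7774

Characteristic polynomial: λ^2 - 7λ + 6 = (λ - 6)(λ - 1), so the eigenvalues are 1, 6.
λ=1: eigenvector (2, 1).
λ=6: eigenvector (1, 1).
P = [[2, 1], [1, 1]], D = diag(1, 6), P⁻¹ = [[1, -1], [-1, 2]].
T⁵ = P·diag(1, 7776)·P⁻¹ = [[-7774, 15550], [-7775, 15551]].
The requested entry is -7774.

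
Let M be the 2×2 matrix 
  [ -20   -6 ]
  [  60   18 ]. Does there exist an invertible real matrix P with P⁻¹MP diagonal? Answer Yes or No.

Yes

Characteristic polynomial: p(μ) = μ^2 + 2μ = μ(μ + 2).
All 2 eigenvalues are distinct, so M is diagonalizable.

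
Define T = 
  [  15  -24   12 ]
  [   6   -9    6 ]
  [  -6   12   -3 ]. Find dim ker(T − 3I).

2

T − 3I = [[12, -24, 12], [6, -12, 6], [-6, 12, -6]].
This matrix has rank 1, so its null space has dimension 3 − 1 = 2.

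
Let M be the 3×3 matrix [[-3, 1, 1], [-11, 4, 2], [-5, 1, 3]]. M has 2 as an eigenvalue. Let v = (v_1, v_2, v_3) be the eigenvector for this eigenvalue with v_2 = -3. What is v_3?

3

M − 2I = [[-5, 1, 1], [-11, 2, 2], [-5, 1, 1]].
Solving (M − 2I)v = 0 gives the eigenspace spanned by (0, -3, 3).
With v_2 = -3, v = (0, -3, 3), so v_3 = 3.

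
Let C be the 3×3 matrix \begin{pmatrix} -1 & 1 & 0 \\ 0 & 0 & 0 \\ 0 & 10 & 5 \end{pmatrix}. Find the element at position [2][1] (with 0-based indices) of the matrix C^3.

Characteristic polynomial: s^3 - 4s^2 - 5s = s(s - 5)(s + 1), so the eigenvalues are -1, 0, 5.
s=-1: eigenvector (1, 0, 0).
s=5: eigenvector (0, 0, 1).
s=0: eigenvector (1, 1, -2).
P = [[1, 0, 1], [0, 0, 1], [0, 1, -2]], D = diag(-1, 5, 0), P⁻¹ = [[1, -1, 0], [0, 2, 1], [0, 1, 0]].
C³ = P·diag(-1, 125, 0)·P⁻¹ = [[-1, 1, 0], [0, 0, 0], [0, 250, 125]].
The requested entry is 250.

250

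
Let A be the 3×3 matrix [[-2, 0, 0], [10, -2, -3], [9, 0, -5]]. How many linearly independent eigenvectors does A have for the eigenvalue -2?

A + 2I = [[0, 0, 0], [10, 0, -3], [9, 0, -3]].
This matrix has rank 2, so its null space has dimension 3 − 2 = 1.

1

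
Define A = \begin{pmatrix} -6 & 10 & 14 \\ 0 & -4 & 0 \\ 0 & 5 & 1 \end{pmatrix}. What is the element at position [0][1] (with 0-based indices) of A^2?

-30

Characteristic polynomial: r^3 + 9r^2 + 14r - 24 = (r - 1)(r + 4)(r + 6), so the eigenvalues are -6, -4, 1.
r=-6: eigenvector (1, 0, 0).
r=-4: eigenvector (-2, 1, -1).
r=1: eigenvector (2, 0, 1).
P = [[1, -2, 2], [0, 1, 0], [0, -1, 1]], D = diag(-6, -4, 1), P⁻¹ = [[1, 0, -2], [0, 1, 0], [0, 1, 1]].
A² = P·diag(36, 16, 1)·P⁻¹ = [[36, -30, -70], [0, 16, 0], [0, -15, 1]].
The requested entry is -30.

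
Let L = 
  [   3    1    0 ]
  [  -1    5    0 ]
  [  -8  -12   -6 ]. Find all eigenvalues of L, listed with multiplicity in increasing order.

-6, 4, 4

Characteristic polynomial: p(s) = s^3 - 2s^2 - 32s + 96 = (s - 4)^2(s + 6).
Roots (with multiplicity): -6, 4, 4.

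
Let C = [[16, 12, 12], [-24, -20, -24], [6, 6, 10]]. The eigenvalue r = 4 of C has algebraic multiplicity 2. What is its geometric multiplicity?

C − 4I = [[12, 12, 12], [-24, -24, -24], [6, 6, 6]].
This matrix has rank 1, so its null space has dimension 3 − 1 = 2.

2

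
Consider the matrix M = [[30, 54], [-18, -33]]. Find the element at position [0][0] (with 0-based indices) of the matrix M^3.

Characteristic polynomial: λ^2 + 3λ - 18 = (λ - 3)(λ + 6), so the eigenvalues are -6, 3.
λ=-6: eigenvector (-3, 2).
λ=3: eigenvector (-2, 1).
P = [[-3, -2], [2, 1]], D = diag(-6, 3), P⁻¹ = [[1, 2], [-2, -3]].
M³ = P·diag(-216, 27)·P⁻¹ = [[756, 1458], [-486, -945]].
The requested entry is 756.

756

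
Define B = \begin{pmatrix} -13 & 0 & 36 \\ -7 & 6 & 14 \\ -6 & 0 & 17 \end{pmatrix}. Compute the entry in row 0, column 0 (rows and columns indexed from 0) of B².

-47

Characteristic polynomial: t^3 - 10t^2 + 19t + 30 = (t - 6)(t - 5)(t + 1), so the eigenvalues are -1, 5, 6.
t=-1: eigenvector (3, 1, 1).
t=6: eigenvector (0, 1, 0).
t=5: eigenvector (2, 0, 1).
P = [[3, 0, 2], [1, 1, 0], [1, 0, 1]], D = diag(-1, 6, 5), P⁻¹ = [[1, 0, -2], [-1, 1, 2], [-1, 0, 3]].
B² = P·diag(1, 36, 25)·P⁻¹ = [[-47, 0, 144], [-35, 36, 70], [-24, 0, 73]].
The requested entry is -47.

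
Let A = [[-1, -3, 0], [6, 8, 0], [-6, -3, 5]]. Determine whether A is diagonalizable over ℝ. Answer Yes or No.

Yes

Characteristic polynomial: p(t) = t^3 - 12t^2 + 45t - 50 = (t - 5)^2(t - 2).
t = 5 has algebraic multiplicity 2; rank(A − 5I) = 1, so geometric multiplicity = 2.
Every eigenvalue has geometric = algebraic multiplicity, so A is diagonalizable.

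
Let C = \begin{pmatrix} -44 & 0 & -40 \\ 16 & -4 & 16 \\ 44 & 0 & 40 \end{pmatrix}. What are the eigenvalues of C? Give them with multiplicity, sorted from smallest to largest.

-4, -4, 0

Characteristic polynomial: p(μ) = μ^3 + 8μ^2 + 16μ = μ(μ + 4)^2.
Roots (with multiplicity): -4, -4, 0.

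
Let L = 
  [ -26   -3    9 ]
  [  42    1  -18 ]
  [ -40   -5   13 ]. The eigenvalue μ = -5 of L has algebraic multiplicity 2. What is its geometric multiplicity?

1

L + 5I = [[-21, -3, 9], [42, 6, -18], [-40, -5, 18]].
This matrix has rank 2, so its null space has dimension 3 − 2 = 1.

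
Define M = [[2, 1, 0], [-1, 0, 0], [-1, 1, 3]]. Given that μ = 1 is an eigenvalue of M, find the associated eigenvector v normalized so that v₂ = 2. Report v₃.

-2

M − 1I = [[1, 1, 0], [-1, -1, 0], [-1, 1, 2]].
Solving (M − 1I)v = 0 gives the eigenspace spanned by (-2, 2, -2).
With v₂ = 2, v = (-2, 2, -2), so v₃ = -2.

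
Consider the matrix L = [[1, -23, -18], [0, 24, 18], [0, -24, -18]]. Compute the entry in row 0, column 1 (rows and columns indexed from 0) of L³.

Characteristic polynomial: μ^3 - 7μ^2 + 6μ = μ(μ - 6)(μ - 1), so the eigenvalues are 0, 1, 6.
μ=1: eigenvector (1, 0, 0).
μ=6: eigenvector (-1, 1, -1).
μ=0: eigenvector (3, -3, 4).
P = [[1, -1, 3], [0, 1, -3], [0, -1, 4]], D = diag(1, 6, 0), P⁻¹ = [[1, 1, 0], [0, 4, 3], [0, 1, 1]].
L³ = P·diag(1, 216, 0)·P⁻¹ = [[1, -863, -648], [0, 864, 648], [0, -864, -648]].
The requested entry is -863.

-863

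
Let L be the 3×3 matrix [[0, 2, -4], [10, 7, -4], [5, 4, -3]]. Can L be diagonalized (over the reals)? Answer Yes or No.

Yes

Characteristic polynomial: p(s) = s^3 - 4s^2 - 5s = s(s - 5)(s + 1).
All 3 eigenvalues are distinct, so L is diagonalizable.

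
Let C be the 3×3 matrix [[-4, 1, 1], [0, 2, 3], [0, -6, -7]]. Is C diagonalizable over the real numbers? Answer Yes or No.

No

Characteristic polynomial: p(s) = s^3 + 9s^2 + 24s + 16 = (s + 1)(s + 4)^2.
s = -4 has algebraic multiplicity 2; rank(C + 4I) = 2, so geometric multiplicity = 1.
Geometric multiplicity < algebraic multiplicity, so C is not diagonalizable.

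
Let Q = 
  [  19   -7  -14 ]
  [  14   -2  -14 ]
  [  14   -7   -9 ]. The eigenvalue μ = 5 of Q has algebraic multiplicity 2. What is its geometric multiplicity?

Q − 5I = [[14, -7, -14], [14, -7, -14], [14, -7, -14]].
This matrix has rank 1, so its null space has dimension 3 − 1 = 2.

2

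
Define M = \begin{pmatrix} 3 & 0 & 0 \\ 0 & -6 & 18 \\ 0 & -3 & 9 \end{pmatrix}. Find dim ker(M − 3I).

2

M − 3I = [[0, 0, 0], [0, -9, 18], [0, -3, 6]].
This matrix has rank 1, so its null space has dimension 3 − 1 = 2.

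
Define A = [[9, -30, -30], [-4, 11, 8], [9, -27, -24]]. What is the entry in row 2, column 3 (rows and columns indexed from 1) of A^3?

Characteristic polynomial: λ^3 + 4λ^2 - 15λ - 18 = (λ - 3)(λ + 1)(λ + 6), so the eigenvalues are -6, -1, 3.
λ=-1: eigenvector (3, 1, 0).
λ=3: eigenvector (0, 1, -1).
λ=-6: eigenvector (2, 0, 1).
P = [[3, 0, 2], [1, 1, 0], [0, -1, 1]], D = diag(-1, 3, -6), P⁻¹ = [[1, -2, -2], [-1, 3, 2], [-1, 3, 3]].
A³ = P·diag(-1, 27, -216)·P⁻¹ = [[429, -1290, -1290], [-28, 83, 56], [243, -729, -702]].
The requested entry is 56.

56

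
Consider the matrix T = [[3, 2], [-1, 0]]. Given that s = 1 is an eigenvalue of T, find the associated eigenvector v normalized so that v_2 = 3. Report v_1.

-3

T − 1I = [[2, 2], [-1, -1]].
Solving (T − 1I)v = 0 gives the eigenspace spanned by (-3, 3).
With v_2 = 3, v = (-3, 3), so v_1 = -3.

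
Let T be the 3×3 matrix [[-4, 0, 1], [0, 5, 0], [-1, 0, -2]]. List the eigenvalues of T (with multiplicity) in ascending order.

Characteristic polynomial: p(μ) = μ^3 + μ^2 - 21μ - 45 = (μ - 5)(μ + 3)^2.
Roots (with multiplicity): -3, -3, 5.

-3, -3, 5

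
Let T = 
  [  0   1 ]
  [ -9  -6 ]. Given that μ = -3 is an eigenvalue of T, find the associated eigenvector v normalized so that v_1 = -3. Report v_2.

9

T + 3I = [[3, 1], [-9, -3]].
Solving (T + 3I)v = 0 gives the eigenspace spanned by (-3, 9).
With v_1 = -3, v = (-3, 9), so v_2 = 9.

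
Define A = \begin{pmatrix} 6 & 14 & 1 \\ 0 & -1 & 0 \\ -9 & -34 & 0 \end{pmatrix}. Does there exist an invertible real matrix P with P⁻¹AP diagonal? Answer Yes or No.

No

Characteristic polynomial: p(μ) = μ^3 - 5μ^2 + 3μ + 9 = (μ - 3)^2(μ + 1).
μ = 3 has algebraic multiplicity 2; rank(A − 3I) = 2, so geometric multiplicity = 1.
Geometric multiplicity < algebraic multiplicity, so A is not diagonalizable.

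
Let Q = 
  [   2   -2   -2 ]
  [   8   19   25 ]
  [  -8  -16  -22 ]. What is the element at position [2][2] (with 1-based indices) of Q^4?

-2479

Characteristic polynomial: r^3 + r^2 - 24r + 36 = (r - 3)(r - 2)(r + 6), so the eigenvalues are -6, 2, 3.
r=-6: eigenvector (0, -1, 1).
r=3: eigenvector (-2, 1, 0).
r=2: eigenvector (1, 1, -1).
P = [[0, -2, 1], [-1, 1, 1], [1, 0, -1]], D = diag(-6, 3, 2), P⁻¹ = [[1, 2, 3], [0, 1, 1], [1, 2, 2]].
Q⁴ = P·diag(1296, 81, 16)·P⁻¹ = [[16, -130, -130], [-1280, -2479, -3775], [1280, 2560, 3856]].
The requested entry is -2479.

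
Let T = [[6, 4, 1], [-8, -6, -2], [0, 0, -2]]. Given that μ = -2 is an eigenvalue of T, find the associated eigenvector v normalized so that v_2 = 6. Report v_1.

-3

T + 2I = [[8, 4, 1], [-8, -4, -2], [0, 0, 0]].
Solving (T + 2I)v = 0 gives the eigenspace spanned by (-3, 6, 0).
With v_2 = 6, v = (-3, 6, 0), so v_1 = -3.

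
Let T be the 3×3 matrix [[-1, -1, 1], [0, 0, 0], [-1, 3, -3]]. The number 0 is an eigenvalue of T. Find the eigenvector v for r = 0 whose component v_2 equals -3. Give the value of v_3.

T = [[-1, -1, 1], [0, 0, 0], [-1, 3, -3]].
Solving (T)v = 0 gives the eigenspace spanned by (0, -3, -3).
With v_2 = -3, v = (0, -3, -3), so v_3 = -3.

-3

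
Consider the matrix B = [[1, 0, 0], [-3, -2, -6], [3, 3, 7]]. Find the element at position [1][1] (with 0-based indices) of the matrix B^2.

Characteristic polynomial: t^3 - 6t^2 + 9t - 4 = (t - 4)(t - 1)^2, so the eigenvalues are 1, 1, 4.
t=4: eigenvector (0, -1, 1).
t=1: eigenvector (0, 2, -1).
t=1: eigenvector (1, 3, -2).
P = [[0, 0, 1], [-1, 2, 3], [1, -1, -2]], D = diag(4, 1, 1), P⁻¹ = [[1, 1, 2], [-1, 1, 1], [1, 0, 0]].
B² = P·diag(16, 1, 1)·P⁻¹ = [[1, 0, 0], [-15, -14, -30], [15, 15, 31]].
The requested entry is -14.

-14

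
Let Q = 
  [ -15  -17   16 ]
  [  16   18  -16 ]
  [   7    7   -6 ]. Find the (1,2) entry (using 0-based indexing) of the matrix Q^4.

Characteristic polynomial: s^3 + 3s^2 - 16s + 12 = (s - 2)(s - 1)(s + 6), so the eigenvalues are -6, 1, 2.
s=1: eigenvector (1, 0, 1).
s=2: eigenvector (-1, 1, 0).
s=-6: eigenvector (-2, 2, 1).
P = [[1, -1, -2], [0, 1, 2], [1, 0, 1]], D = diag(1, 2, -6), P⁻¹ = [[1, 1, 0], [2, 3, -2], [-1, -1, 1]].
Q⁴ = P·diag(1, 16, 1296)·P⁻¹ = [[2561, 2545, -2560], [-2560, -2544, 2560], [-1295, -1295, 1296]].
The requested entry is 2560.

2560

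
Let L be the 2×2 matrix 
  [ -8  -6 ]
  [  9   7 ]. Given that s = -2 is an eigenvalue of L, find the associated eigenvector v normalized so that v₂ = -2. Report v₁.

L + 2I = [[-6, -6], [9, 9]].
Solving (L + 2I)v = 0 gives the eigenspace spanned by (2, -2).
With v₂ = -2, v = (2, -2), so v₁ = 2.

2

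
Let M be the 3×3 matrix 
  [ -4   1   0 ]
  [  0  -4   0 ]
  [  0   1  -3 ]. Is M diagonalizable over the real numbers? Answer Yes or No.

Characteristic polynomial: p(t) = t^3 + 11t^2 + 40t + 48 = (t + 3)(t + 4)^2.
t = -4 has algebraic multiplicity 2; rank(M + 4I) = 2, so geometric multiplicity = 1.
Geometric multiplicity < algebraic multiplicity, so M is not diagonalizable.

No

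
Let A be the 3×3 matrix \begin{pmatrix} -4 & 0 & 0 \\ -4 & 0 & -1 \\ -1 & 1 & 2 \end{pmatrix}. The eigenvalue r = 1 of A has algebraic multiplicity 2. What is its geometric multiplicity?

A − 1I = [[-5, 0, 0], [-4, -1, -1], [-1, 1, 1]].
This matrix has rank 2, so its null space has dimension 3 − 2 = 1.

1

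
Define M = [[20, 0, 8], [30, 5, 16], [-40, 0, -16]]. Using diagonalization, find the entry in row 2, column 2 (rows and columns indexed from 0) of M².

Characteristic polynomial: μ^3 - 9μ^2 + 20μ = μ(μ - 5)(μ - 4), so the eigenvalues are 0, 4, 5.
μ=4: eigenvector (1, 2, -2).
μ=5: eigenvector (0, 1, 0).
μ=0: eigenvector (-2, -4, 5).
P = [[1, 0, -2], [2, 1, -4], [-2, 0, 5]], D = diag(4, 5, 0), P⁻¹ = [[5, 0, 2], [-2, 1, 0], [2, 0, 1]].
M² = P·diag(16, 25, 0)·P⁻¹ = [[80, 0, 32], [110, 25, 64], [-160, 0, -64]].
The requested entry is -64.

-64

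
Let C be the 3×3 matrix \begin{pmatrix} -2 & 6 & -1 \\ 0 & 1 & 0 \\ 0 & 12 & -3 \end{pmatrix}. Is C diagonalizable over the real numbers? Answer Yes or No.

Characteristic polynomial: p(μ) = μ^3 + 4μ^2 + μ - 6 = (μ - 1)(μ + 2)(μ + 3).
All 3 eigenvalues are distinct, so C is diagonalizable.

Yes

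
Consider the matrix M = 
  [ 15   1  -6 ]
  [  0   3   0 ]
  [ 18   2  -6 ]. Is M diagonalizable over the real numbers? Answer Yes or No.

Characteristic polynomial: p(s) = s^3 - 12s^2 + 45s - 54 = (s - 6)(s - 3)^2.
s = 3 has algebraic multiplicity 2; rank(M − 3I) = 2, so geometric multiplicity = 1.
Geometric multiplicity < algebraic multiplicity, so M is not diagonalizable.

No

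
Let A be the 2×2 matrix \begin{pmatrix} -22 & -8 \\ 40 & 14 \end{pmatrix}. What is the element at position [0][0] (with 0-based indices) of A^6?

233024

Characteristic polynomial: r^2 + 8r + 12 = (r + 2)(r + 6), so the eigenvalues are -6, -2.
r=-2: eigenvector (-2, 5).
r=-6: eigenvector (1, -2).
P = [[-2, 1], [5, -2]], D = diag(-2, -6), P⁻¹ = [[2, 1], [5, 2]].
A⁶ = P·diag(64, 46656)·P⁻¹ = [[233024, 93184], [-465920, -186304]].
The requested entry is 233024.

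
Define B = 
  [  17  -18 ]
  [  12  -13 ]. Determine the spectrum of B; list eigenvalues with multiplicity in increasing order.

-1, 5

Characteristic polynomial: p(λ) = λ^2 - 4λ - 5 = (λ - 5)(λ + 1).
Roots (with multiplicity): -1, 5.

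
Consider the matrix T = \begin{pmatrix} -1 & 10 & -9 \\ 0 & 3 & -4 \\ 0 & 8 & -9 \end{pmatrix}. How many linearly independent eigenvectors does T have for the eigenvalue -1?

1

T + 1I = [[0, 10, -9], [0, 4, -4], [0, 8, -8]].
This matrix has rank 2, so its null space has dimension 3 − 2 = 1.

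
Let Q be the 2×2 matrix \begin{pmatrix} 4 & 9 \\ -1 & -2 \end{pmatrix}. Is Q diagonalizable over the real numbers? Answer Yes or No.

No

Characteristic polynomial: p(r) = r^2 - 2r + 1 = (r - 1)^2.
r = 1 has algebraic multiplicity 2; rank(Q − 1I) = 1, so geometric multiplicity = 1.
Geometric multiplicity < algebraic multiplicity, so Q is not diagonalizable.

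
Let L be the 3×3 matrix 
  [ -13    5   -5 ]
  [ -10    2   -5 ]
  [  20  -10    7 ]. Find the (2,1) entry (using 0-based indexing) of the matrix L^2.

Characteristic polynomial: s^3 + 4s^2 - 3s - 18 = (s - 2)(s + 3)^2, so the eigenvalues are -3, -3, 2.
s=2: eigenvector (1, 1, -2).
s=-3: eigenvector (1, 0, -2).
s=-3: eigenvector (0, 1, 1).
P = [[1, 1, 0], [1, 0, 1], [-2, -2, 1]], D = diag(2, -3, -3), P⁻¹ = [[-2, 1, -1], [3, -1, 1], [2, 0, 1]].
L² = P·diag(4, 9, 9)·P⁻¹ = [[19, -5, 5], [10, 4, 5], [-20, 10, -1]].
The requested entry is 10.

10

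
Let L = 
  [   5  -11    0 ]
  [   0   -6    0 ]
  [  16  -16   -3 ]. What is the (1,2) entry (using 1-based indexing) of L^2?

Characteristic polynomial: t^3 + 4t^2 - 27t - 90 = (t - 5)(t + 3)(t + 6), so the eigenvalues are -6, -3, 5.
t=-6: eigenvector (1, 1, 0).
t=5: eigenvector (1, 0, 2).
t=-3: eigenvector (0, 0, 1).
P = [[1, 1, 0], [1, 0, 0], [0, 2, 1]], D = diag(-6, 5, -3), P⁻¹ = [[0, 1, 0], [1, -1, 0], [-2, 2, 1]].
L² = P·diag(36, 25, 9)·P⁻¹ = [[25, 11, 0], [0, 36, 0], [32, -32, 9]].
The requested entry is 11.

11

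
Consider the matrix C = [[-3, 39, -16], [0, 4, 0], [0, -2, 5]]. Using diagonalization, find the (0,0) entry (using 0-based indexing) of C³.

-27

Characteristic polynomial: r^3 - 6r^2 - 7r + 60 = (r - 5)(r - 4)(r + 3), so the eigenvalues are -3, 4, 5.
r=-3: eigenvector (1, 0, 0).
r=4: eigenvector (1, 1, 2).
r=5: eigenvector (-2, 0, 1).
P = [[1, 1, -2], [0, 1, 0], [0, 2, 1]], D = diag(-3, 4, 5), P⁻¹ = [[1, -5, 2], [0, 1, 0], [0, -2, 1]].
C³ = P·diag(-27, 64, 125)·P⁻¹ = [[-27, 699, -304], [0, 64, 0], [0, -122, 125]].
The requested entry is -27.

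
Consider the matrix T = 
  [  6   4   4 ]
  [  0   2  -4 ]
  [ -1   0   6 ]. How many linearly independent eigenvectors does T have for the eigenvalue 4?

T − 4I = [[2, 4, 4], [0, -2, -4], [-1, 0, 2]].
This matrix has rank 2, so its null space has dimension 3 − 2 = 1.

1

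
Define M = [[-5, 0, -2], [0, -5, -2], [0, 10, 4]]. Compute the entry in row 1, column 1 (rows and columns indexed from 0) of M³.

Characteristic polynomial: t^3 + 6t^2 + 5t = t(t + 1)(t + 5), so the eigenvalues are -5, -1, 0.
t=-5: eigenvector (1, 0, 0).
t=-1: eigenvector (1, 1, -2).
t=0: eigenvector (-2, -2, 5).
P = [[1, 1, -2], [0, 1, -2], [0, -2, 5]], D = diag(-5, -1, 0), P⁻¹ = [[1, -1, 0], [0, 5, 2], [0, 2, 1]].
M³ = P·diag(-125, -1, 0)·P⁻¹ = [[-125, 120, -2], [0, -5, -2], [0, 10, 4]].
The requested entry is -5.

-5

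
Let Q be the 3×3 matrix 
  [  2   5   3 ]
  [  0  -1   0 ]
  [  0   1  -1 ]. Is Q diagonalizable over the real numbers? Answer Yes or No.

Characteristic polynomial: p(r) = r^3 - 3r - 2 = (r - 2)(r + 1)^2.
r = -1 has algebraic multiplicity 2; rank(Q + 1I) = 2, so geometric multiplicity = 1.
Geometric multiplicity < algebraic multiplicity, so Q is not diagonalizable.

No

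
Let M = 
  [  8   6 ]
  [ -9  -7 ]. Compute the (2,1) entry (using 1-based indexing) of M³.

-27

Characteristic polynomial: t^2 - t - 2 = (t - 2)(t + 1), so the eigenvalues are -1, 2.
t=-1: eigenvector (-2, 3).
t=2: eigenvector (-1, 1).
P = [[-2, -1], [3, 1]], D = diag(-1, 2), P⁻¹ = [[1, 1], [-3, -2]].
M³ = P·diag(-1, 8)·P⁻¹ = [[26, 18], [-27, -19]].
The requested entry is -27.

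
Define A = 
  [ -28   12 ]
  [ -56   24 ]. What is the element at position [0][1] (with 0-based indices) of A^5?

3072

Characteristic polynomial: μ^2 + 4μ = μ(μ + 4), so the eigenvalues are -4, 0.
μ=0: eigenvector (3, 7).
μ=-4: eigenvector (1, 2).
P = [[3, 1], [7, 2]], D = diag(0, -4), P⁻¹ = [[-2, 1], [7, -3]].
A⁵ = P·diag(0, -1024)·P⁻¹ = [[-7168, 3072], [-14336, 6144]].
The requested entry is 3072.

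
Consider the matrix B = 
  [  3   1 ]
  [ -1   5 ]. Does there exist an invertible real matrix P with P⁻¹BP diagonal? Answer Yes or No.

Characteristic polynomial: p(λ) = λ^2 - 8λ + 16 = (λ - 4)^2.
λ = 4 has algebraic multiplicity 2; rank(B − 4I) = 1, so geometric multiplicity = 1.
Geometric multiplicity < algebraic multiplicity, so B is not diagonalizable.

No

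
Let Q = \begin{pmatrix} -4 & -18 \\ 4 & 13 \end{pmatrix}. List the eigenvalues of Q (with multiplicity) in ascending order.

4, 5

Characteristic polynomial: p(λ) = λ^2 - 9λ + 20 = (λ - 5)(λ - 4).
Roots (with multiplicity): 4, 5.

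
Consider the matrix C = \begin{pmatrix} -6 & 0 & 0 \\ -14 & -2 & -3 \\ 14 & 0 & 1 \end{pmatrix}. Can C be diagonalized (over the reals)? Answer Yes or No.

Yes

Characteristic polynomial: p(λ) = λ^3 + 7λ^2 + 4λ - 12 = (λ - 1)(λ + 2)(λ + 6).
All 3 eigenvalues are distinct, so C is diagonalizable.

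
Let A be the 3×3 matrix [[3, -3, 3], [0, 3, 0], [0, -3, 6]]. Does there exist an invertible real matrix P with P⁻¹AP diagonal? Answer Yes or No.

Yes

Characteristic polynomial: p(s) = s^3 - 12s^2 + 45s - 54 = (s - 6)(s - 3)^2.
s = 3 has algebraic multiplicity 2; rank(A − 3I) = 1, so geometric multiplicity = 2.
Every eigenvalue has geometric = algebraic multiplicity, so A is diagonalizable.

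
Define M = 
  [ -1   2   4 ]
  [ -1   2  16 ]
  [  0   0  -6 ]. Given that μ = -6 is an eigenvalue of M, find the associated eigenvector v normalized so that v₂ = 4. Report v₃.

M + 6I = [[5, 2, 4], [-1, 8, 16], [0, 0, 0]].
Solving (M + 6I)v = 0 gives the eigenspace spanned by (0, 4, -2).
With v₂ = 4, v = (0, 4, -2), so v₃ = -2.

-2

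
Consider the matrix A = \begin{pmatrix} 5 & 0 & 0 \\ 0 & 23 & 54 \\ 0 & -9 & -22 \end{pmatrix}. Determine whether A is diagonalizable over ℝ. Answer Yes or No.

Characteristic polynomial: p(r) = r^3 - 6r^2 - 15r + 100 = (r - 5)^2(r + 4).
r = 5 has algebraic multiplicity 2; rank(A − 5I) = 1, so geometric multiplicity = 2.
Every eigenvalue has geometric = algebraic multiplicity, so A is diagonalizable.

Yes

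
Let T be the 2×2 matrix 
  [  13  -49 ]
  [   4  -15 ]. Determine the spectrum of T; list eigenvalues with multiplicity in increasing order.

-1, -1

Characteristic polynomial: p(s) = s^2 + 2s + 1 = (s + 1)^2.
Roots (with multiplicity): -1, -1.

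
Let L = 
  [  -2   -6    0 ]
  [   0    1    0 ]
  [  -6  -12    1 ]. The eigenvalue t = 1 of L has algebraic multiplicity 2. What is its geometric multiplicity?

L − 1I = [[-3, -6, 0], [0, 0, 0], [-6, -12, 0]].
This matrix has rank 1, so its null space has dimension 3 − 1 = 2.

2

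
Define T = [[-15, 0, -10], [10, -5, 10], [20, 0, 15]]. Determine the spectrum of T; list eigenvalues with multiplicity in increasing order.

Characteristic polynomial: p(r) = r^3 + 5r^2 - 25r - 125 = (r - 5)(r + 5)^2.
Roots (with multiplicity): -5, -5, 5.

-5, -5, 5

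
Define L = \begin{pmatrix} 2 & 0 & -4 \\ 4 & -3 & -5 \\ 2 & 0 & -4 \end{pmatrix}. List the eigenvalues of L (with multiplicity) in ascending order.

-3, -2, 0

Characteristic polynomial: p(λ) = λ^3 + 5λ^2 + 6λ = λ(λ + 2)(λ + 3).
Roots (with multiplicity): -3, -2, 0.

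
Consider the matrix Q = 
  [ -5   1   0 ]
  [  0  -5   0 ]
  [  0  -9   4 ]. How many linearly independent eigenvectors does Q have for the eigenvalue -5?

1

Q + 5I = [[0, 1, 0], [0, 0, 0], [0, -9, 9]].
This matrix has rank 2, so its null space has dimension 3 − 2 = 1.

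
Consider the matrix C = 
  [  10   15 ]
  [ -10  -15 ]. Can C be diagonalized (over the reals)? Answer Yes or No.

Yes

Characteristic polynomial: p(λ) = λ^2 + 5λ = λ(λ + 5).
All 2 eigenvalues are distinct, so C is diagonalizable.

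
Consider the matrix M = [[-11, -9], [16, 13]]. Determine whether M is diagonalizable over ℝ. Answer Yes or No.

Characteristic polynomial: p(r) = r^2 - 2r + 1 = (r - 1)^2.
r = 1 has algebraic multiplicity 2; rank(M − 1I) = 1, so geometric multiplicity = 1.
Geometric multiplicity < algebraic multiplicity, so M is not diagonalizable.

No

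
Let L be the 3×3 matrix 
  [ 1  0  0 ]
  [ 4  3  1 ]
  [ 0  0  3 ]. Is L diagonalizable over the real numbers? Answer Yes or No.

Characteristic polynomial: p(μ) = μ^3 - 7μ^2 + 15μ - 9 = (μ - 3)^2(μ - 1).
μ = 3 has algebraic multiplicity 2; rank(L − 3I) = 2, so geometric multiplicity = 1.
Geometric multiplicity < algebraic multiplicity, so L is not diagonalizable.

No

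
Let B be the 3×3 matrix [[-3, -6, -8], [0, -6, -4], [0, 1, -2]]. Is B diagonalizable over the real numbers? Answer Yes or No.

No

Characteristic polynomial: p(t) = t^3 + 11t^2 + 40t + 48 = (t + 3)(t + 4)^2.
t = -4 has algebraic multiplicity 2; rank(B + 4I) = 2, so geometric multiplicity = 1.
Geometric multiplicity < algebraic multiplicity, so B is not diagonalizable.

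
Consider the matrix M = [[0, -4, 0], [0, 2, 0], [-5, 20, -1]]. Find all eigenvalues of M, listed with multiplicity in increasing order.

-1, 0, 2

Characteristic polynomial: p(μ) = μ^3 - μ^2 - 2μ = μ(μ - 2)(μ + 1).
Roots (with multiplicity): -1, 0, 2.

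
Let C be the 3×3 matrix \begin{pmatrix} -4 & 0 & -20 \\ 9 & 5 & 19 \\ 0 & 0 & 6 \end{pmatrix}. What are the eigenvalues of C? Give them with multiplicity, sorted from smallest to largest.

-4, 5, 6

Characteristic polynomial: p(r) = r^3 - 7r^2 - 14r + 120 = (r - 6)(r - 5)(r + 4).
Roots (with multiplicity): -4, 5, 6.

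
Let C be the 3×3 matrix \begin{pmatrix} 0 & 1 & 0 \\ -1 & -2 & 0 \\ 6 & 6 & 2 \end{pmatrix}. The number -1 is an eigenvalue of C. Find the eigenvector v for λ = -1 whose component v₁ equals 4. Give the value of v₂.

C + 1I = [[1, 1, 0], [-1, -1, 0], [6, 6, 3]].
Solving (C + 1I)v = 0 gives the eigenspace spanned by (4, -4, 0).
With v₁ = 4, v = (4, -4, 0), so v₂ = -4.

-4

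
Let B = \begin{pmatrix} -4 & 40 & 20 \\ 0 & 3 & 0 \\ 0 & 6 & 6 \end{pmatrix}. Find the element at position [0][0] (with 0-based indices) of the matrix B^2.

16

Characteristic polynomial: s^3 - 5s^2 - 18s + 72 = (s - 6)(s - 3)(s + 4), so the eigenvalues are -4, 3, 6.
s=-4: eigenvector (1, 0, 0).
s=6: eigenvector (2, 0, 1).
s=3: eigenvector (0, 1, -2).
P = [[1, 2, 0], [0, 0, 1], [0, 1, -2]], D = diag(-4, 6, 3), P⁻¹ = [[1, -4, -2], [0, 2, 1], [0, 1, 0]].
B² = P·diag(16, 36, 9)·P⁻¹ = [[16, 80, 40], [0, 9, 0], [0, 54, 36]].
The requested entry is 16.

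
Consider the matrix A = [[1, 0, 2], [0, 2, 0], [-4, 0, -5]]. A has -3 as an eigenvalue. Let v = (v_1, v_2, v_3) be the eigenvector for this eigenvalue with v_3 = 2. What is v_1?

-1

A + 3I = [[4, 0, 2], [0, 5, 0], [-4, 0, -2]].
Solving (A + 3I)v = 0 gives the eigenspace spanned by (-1, 0, 2).
With v_3 = 2, v = (-1, 0, 2), so v_1 = -1.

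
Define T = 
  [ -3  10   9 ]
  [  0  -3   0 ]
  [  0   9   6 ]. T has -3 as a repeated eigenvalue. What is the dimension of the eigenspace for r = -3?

1

T + 3I = [[0, 10, 9], [0, 0, 0], [0, 9, 9]].
This matrix has rank 2, so its null space has dimension 3 − 2 = 1.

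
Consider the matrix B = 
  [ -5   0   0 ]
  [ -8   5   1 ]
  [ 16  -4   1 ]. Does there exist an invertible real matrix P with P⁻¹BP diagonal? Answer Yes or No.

Characteristic polynomial: p(t) = t^3 - t^2 - 21t + 45 = (t - 3)^2(t + 5).
t = 3 has algebraic multiplicity 2; rank(B − 3I) = 2, so geometric multiplicity = 1.
Geometric multiplicity < algebraic multiplicity, so B is not diagonalizable.

No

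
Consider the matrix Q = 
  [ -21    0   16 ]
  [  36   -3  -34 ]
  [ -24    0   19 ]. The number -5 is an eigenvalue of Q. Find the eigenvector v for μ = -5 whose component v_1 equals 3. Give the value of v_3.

3

Q + 5I = [[-16, 0, 16], [36, 2, -34], [-24, 0, 24]].
Solving (Q + 5I)v = 0 gives the eigenspace spanned by (3, -3, 3).
With v_1 = 3, v = (3, -3, 3), so v_3 = 3.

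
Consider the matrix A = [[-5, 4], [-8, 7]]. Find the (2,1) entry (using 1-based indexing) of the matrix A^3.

Characteristic polynomial: t^2 - 2t - 3 = (t - 3)(t + 1), so the eigenvalues are -1, 3.
t=-1: eigenvector (1, 1).
t=3: eigenvector (1, 2).
P = [[1, 1], [1, 2]], D = diag(-1, 3), P⁻¹ = [[2, -1], [-1, 1]].
A³ = P·diag(-1, 27)·P⁻¹ = [[-29, 28], [-56, 55]].
The requested entry is -56.

-56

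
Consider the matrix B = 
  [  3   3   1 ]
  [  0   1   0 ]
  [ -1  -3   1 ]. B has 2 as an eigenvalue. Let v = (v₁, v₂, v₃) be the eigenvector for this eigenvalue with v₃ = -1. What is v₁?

B − 2I = [[1, 3, 1], [0, -1, 0], [-1, -3, -1]].
Solving (B − 2I)v = 0 gives the eigenspace spanned by (1, 0, -1).
With v₃ = -1, v = (1, 0, -1), so v₁ = 1.

1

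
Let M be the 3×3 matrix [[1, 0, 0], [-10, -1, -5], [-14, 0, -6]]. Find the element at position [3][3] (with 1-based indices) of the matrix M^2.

36

Characteristic polynomial: μ^3 + 6μ^2 - μ - 6 = (μ - 1)(μ + 1)(μ + 6), so the eigenvalues are -6, -1, 1.
μ=1: eigenvector (1, 0, -2).
μ=-1: eigenvector (0, 1, 0).
μ=-6: eigenvector (0, 1, 1).
P = [[1, 0, 0], [0, 1, 1], [-2, 0, 1]], D = diag(1, -1, -6), P⁻¹ = [[1, 0, 0], [-2, 1, -1], [2, 0, 1]].
M² = P·diag(1, 1, 36)·P⁻¹ = [[1, 0, 0], [70, 1, 35], [70, 0, 36]].
The requested entry is 36.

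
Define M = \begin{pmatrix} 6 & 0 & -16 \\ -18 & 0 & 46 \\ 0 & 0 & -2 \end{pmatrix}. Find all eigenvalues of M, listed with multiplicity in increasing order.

-2, 0, 6

Characteristic polynomial: p(λ) = λ^3 - 4λ^2 - 12λ = λ(λ - 6)(λ + 2).
Roots (with multiplicity): -2, 0, 6.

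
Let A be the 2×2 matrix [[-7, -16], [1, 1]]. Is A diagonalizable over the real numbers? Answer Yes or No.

Characteristic polynomial: p(r) = r^2 + 6r + 9 = (r + 3)^2.
r = -3 has algebraic multiplicity 2; rank(A + 3I) = 1, so geometric multiplicity = 1.
Geometric multiplicity < algebraic multiplicity, so A is not diagonalizable.

No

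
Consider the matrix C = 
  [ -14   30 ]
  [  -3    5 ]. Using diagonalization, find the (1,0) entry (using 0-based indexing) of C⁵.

Characteristic polynomial: λ^2 + 9λ + 20 = (λ + 4)(λ + 5), so the eigenvalues are -5, -4.
λ=-5: eigenvector (10, 3).
λ=-4: eigenvector (3, 1).
P = [[10, 3], [3, 1]], D = diag(-5, -4), P⁻¹ = [[1, -3], [-3, 10]].
C⁵ = P·diag(-3125, -1024)·P⁻¹ = [[-22034, 63030], [-6303, 17885]].
The requested entry is -6303.

-6303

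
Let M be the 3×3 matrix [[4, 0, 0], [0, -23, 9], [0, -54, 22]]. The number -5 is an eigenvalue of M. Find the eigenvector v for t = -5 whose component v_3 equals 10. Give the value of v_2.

5

M + 5I = [[9, 0, 0], [0, -18, 9], [0, -54, 27]].
Solving (M + 5I)v = 0 gives the eigenspace spanned by (0, 5, 10).
With v_3 = 10, v = (0, 5, 10), so v_2 = 5.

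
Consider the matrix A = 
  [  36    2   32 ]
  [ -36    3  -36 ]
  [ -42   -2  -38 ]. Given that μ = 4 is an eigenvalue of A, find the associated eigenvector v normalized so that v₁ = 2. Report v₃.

-2

A − 4I = [[32, 2, 32], [-36, -1, -36], [-42, -2, -42]].
Solving (A − 4I)v = 0 gives the eigenspace spanned by (2, 0, -2).
With v₁ = 2, v = (2, 0, -2), so v₃ = -2.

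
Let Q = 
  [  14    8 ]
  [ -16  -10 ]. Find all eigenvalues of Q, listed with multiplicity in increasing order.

-2, 6

Characteristic polynomial: p(t) = t^2 - 4t - 12 = (t - 6)(t + 2).
Roots (with multiplicity): -2, 6.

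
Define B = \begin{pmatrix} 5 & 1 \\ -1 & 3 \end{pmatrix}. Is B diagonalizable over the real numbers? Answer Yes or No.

Characteristic polynomial: p(λ) = λ^2 - 8λ + 16 = (λ - 4)^2.
λ = 4 has algebraic multiplicity 2; rank(B − 4I) = 1, so geometric multiplicity = 1.
Geometric multiplicity < algebraic multiplicity, so B is not diagonalizable.

No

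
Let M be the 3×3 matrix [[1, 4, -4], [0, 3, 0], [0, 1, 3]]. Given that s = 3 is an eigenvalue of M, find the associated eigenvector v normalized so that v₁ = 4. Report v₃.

M − 3I = [[-2, 4, -4], [0, 0, 0], [0, 1, 0]].
Solving (M − 3I)v = 0 gives the eigenspace spanned by (4, 0, -2).
With v₁ = 4, v = (4, 0, -2), so v₃ = -2.

-2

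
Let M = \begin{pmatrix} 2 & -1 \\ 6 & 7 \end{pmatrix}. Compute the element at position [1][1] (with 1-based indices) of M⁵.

Characteristic polynomial: μ^2 - 9μ + 20 = (μ - 5)(μ - 4), so the eigenvalues are 4, 5.
μ=4: eigenvector (1, -2).
μ=5: eigenvector (-1, 3).
P = [[1, -1], [-2, 3]], D = diag(4, 5), P⁻¹ = [[3, 1], [2, 1]].
M⁵ = P·diag(1024, 3125)·P⁻¹ = [[-3178, -2101], [12606, 7327]].
The requested entry is -3178.

-3178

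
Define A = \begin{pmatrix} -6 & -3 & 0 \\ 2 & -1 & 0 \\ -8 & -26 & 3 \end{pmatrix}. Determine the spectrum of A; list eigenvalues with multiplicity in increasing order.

-4, -3, 3

Characteristic polynomial: p(t) = t^3 + 4t^2 - 9t - 36 = (t - 3)(t + 3)(t + 4).
Roots (with multiplicity): -4, -3, 3.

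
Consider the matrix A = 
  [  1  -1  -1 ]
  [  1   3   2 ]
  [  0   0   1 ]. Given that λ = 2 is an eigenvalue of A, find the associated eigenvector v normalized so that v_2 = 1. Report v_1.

-1

A − 2I = [[-1, -1, -1], [1, 1, 2], [0, 0, -1]].
Solving (A − 2I)v = 0 gives the eigenspace spanned by (-1, 1, 0).
With v_2 = 1, v = (-1, 1, 0), so v_1 = -1.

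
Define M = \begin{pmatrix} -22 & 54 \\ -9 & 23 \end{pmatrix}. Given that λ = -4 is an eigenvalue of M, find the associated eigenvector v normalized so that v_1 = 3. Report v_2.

M + 4I = [[-18, 54], [-9, 27]].
Solving (M + 4I)v = 0 gives the eigenspace spanned by (3, 1).
With v_1 = 3, v = (3, 1), so v_2 = 1.

1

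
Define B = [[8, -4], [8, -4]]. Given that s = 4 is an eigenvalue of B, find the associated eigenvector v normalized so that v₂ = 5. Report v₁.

B − 4I = [[4, -4], [8, -8]].
Solving (B − 4I)v = 0 gives the eigenspace spanned by (5, 5).
With v₂ = 5, v = (5, 5), so v₁ = 5.

5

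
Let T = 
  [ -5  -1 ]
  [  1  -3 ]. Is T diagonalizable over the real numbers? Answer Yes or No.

No

Characteristic polynomial: p(s) = s^2 + 8s + 16 = (s + 4)^2.
s = -4 has algebraic multiplicity 2; rank(T + 4I) = 1, so geometric multiplicity = 1.
Geometric multiplicity < algebraic multiplicity, so T is not diagonalizable.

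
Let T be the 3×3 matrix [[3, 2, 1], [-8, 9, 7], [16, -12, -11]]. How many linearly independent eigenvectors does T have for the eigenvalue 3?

1

T − 3I = [[0, 2, 1], [-8, 6, 7], [16, -12, -14]].
This matrix has rank 2, so its null space has dimension 3 − 2 = 1.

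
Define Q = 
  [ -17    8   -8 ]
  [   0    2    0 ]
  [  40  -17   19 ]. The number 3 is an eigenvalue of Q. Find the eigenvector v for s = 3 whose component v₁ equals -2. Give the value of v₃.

Q − 3I = [[-20, 8, -8], [0, -1, 0], [40, -17, 16]].
Solving (Q − 3I)v = 0 gives the eigenspace spanned by (-2, 0, 5).
With v₁ = -2, v = (-2, 0, 5), so v₃ = 5.

5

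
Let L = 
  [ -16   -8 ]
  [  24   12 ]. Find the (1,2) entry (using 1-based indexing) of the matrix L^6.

8192

Characteristic polynomial: λ^2 + 4λ = λ(λ + 4), so the eigenvalues are -4, 0.
λ=-4: eigenvector (2, -3).
λ=0: eigenvector (1, -2).
P = [[2, 1], [-3, -2]], D = diag(-4, 0), P⁻¹ = [[2, 1], [-3, -2]].
L⁶ = P·diag(4096, 0)·P⁻¹ = [[16384, 8192], [-24576, -12288]].
The requested entry is 8192.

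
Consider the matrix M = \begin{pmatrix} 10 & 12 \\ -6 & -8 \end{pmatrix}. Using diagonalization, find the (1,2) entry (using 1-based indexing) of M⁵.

2112

Characteristic polynomial: s^2 - 2s - 8 = (s - 4)(s + 2), so the eigenvalues are -2, 4.
s=-2: eigenvector (1, -1).
s=4: eigenvector (2, -1).
P = [[1, 2], [-1, -1]], D = diag(-2, 4), P⁻¹ = [[-1, -2], [1, 1]].
M⁵ = P·diag(-32, 1024)·P⁻¹ = [[2080, 2112], [-1056, -1088]].
The requested entry is 2112.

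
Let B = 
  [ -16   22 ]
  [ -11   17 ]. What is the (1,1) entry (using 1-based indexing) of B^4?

-46

Characteristic polynomial: μ^2 - μ - 30 = (μ - 6)(μ + 5), so the eigenvalues are -5, 6.
μ=6: eigenvector (1, 1).
μ=-5: eigenvector (-2, -1).
P = [[1, -2], [1, -1]], D = diag(6, -5), P⁻¹ = [[-1, 2], [-1, 1]].
B⁴ = P·diag(1296, 625)·P⁻¹ = [[-46, 1342], [-671, 1967]].
The requested entry is -46.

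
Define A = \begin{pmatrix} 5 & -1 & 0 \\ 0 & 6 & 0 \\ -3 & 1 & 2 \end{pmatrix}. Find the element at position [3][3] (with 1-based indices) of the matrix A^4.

Characteristic polynomial: λ^3 - 13λ^2 + 52λ - 60 = (λ - 6)(λ - 5)(λ - 2), so the eigenvalues are 2, 5, 6.
λ=5: eigenvector (1, 0, -1).
λ=6: eigenvector (-1, 1, 1).
λ=2: eigenvector (0, 0, 1).
P = [[1, -1, 0], [0, 1, 0], [-1, 1, 1]], D = diag(5, 6, 2), P⁻¹ = [[1, 1, 0], [0, 1, 0], [1, 0, 1]].
A⁴ = P·diag(625, 1296, 16)·P⁻¹ = [[625, -671, 0], [0, 1296, 0], [-609, 671, 16]].
The requested entry is 16.

16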